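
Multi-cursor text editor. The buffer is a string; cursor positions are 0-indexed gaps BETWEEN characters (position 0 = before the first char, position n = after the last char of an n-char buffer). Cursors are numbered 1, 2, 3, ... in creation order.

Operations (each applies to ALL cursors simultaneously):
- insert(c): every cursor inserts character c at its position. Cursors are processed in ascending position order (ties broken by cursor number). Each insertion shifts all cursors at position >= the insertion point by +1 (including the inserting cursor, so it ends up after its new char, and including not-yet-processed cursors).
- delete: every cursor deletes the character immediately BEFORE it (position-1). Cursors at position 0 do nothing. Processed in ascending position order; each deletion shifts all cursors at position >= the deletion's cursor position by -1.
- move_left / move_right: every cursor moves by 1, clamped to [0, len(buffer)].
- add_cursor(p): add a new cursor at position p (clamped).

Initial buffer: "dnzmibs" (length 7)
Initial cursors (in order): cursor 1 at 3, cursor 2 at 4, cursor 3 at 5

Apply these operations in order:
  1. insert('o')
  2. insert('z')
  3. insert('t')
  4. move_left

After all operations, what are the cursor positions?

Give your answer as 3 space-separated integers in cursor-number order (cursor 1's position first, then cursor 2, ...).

After op 1 (insert('o')): buffer="dnzomoiobs" (len 10), cursors c1@4 c2@6 c3@8, authorship ...1.2.3..
After op 2 (insert('z')): buffer="dnzozmoziozbs" (len 13), cursors c1@5 c2@8 c3@11, authorship ...11.22.33..
After op 3 (insert('t')): buffer="dnzoztmoztioztbs" (len 16), cursors c1@6 c2@10 c3@14, authorship ...111.222.333..
After op 4 (move_left): buffer="dnzoztmoztioztbs" (len 16), cursors c1@5 c2@9 c3@13, authorship ...111.222.333..

Answer: 5 9 13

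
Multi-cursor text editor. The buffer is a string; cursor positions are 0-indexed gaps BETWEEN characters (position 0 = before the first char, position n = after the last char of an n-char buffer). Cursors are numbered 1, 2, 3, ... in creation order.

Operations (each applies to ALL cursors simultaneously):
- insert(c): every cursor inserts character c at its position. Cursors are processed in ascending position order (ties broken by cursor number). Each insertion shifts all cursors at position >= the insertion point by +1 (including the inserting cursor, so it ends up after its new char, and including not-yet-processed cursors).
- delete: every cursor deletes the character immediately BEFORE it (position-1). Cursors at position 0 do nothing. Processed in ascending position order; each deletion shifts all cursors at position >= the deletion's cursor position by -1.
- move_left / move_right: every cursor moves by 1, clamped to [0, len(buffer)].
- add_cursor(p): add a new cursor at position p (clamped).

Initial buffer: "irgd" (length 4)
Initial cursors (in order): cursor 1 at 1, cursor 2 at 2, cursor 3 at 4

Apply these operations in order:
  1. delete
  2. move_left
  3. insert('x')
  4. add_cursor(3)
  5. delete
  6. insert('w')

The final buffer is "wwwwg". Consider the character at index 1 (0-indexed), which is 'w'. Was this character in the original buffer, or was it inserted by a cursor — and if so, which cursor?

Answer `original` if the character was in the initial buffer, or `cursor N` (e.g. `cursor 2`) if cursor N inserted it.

After op 1 (delete): buffer="g" (len 1), cursors c1@0 c2@0 c3@1, authorship .
After op 2 (move_left): buffer="g" (len 1), cursors c1@0 c2@0 c3@0, authorship .
After op 3 (insert('x')): buffer="xxxg" (len 4), cursors c1@3 c2@3 c3@3, authorship 123.
After op 4 (add_cursor(3)): buffer="xxxg" (len 4), cursors c1@3 c2@3 c3@3 c4@3, authorship 123.
After op 5 (delete): buffer="g" (len 1), cursors c1@0 c2@0 c3@0 c4@0, authorship .
After op 6 (insert('w')): buffer="wwwwg" (len 5), cursors c1@4 c2@4 c3@4 c4@4, authorship 1234.
Authorship (.=original, N=cursor N): 1 2 3 4 .
Index 1: author = 2

Answer: cursor 2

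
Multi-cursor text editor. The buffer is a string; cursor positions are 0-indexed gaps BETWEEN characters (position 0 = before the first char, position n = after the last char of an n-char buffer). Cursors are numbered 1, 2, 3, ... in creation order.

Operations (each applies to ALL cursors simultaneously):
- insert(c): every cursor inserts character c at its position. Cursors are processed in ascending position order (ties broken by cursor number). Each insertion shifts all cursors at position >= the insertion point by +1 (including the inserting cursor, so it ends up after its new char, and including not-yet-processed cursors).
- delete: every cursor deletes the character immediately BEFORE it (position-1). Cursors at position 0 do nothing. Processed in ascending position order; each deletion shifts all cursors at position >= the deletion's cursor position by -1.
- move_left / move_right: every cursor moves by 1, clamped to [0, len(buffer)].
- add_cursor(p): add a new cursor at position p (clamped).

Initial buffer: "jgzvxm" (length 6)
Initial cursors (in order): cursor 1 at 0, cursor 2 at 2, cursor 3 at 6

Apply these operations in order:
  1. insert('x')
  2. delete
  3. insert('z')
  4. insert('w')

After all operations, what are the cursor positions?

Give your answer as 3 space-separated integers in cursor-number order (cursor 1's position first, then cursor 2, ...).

After op 1 (insert('x')): buffer="xjgxzvxmx" (len 9), cursors c1@1 c2@4 c3@9, authorship 1..2....3
After op 2 (delete): buffer="jgzvxm" (len 6), cursors c1@0 c2@2 c3@6, authorship ......
After op 3 (insert('z')): buffer="zjgzzvxmz" (len 9), cursors c1@1 c2@4 c3@9, authorship 1..2....3
After op 4 (insert('w')): buffer="zwjgzwzvxmzw" (len 12), cursors c1@2 c2@6 c3@12, authorship 11..22....33

Answer: 2 6 12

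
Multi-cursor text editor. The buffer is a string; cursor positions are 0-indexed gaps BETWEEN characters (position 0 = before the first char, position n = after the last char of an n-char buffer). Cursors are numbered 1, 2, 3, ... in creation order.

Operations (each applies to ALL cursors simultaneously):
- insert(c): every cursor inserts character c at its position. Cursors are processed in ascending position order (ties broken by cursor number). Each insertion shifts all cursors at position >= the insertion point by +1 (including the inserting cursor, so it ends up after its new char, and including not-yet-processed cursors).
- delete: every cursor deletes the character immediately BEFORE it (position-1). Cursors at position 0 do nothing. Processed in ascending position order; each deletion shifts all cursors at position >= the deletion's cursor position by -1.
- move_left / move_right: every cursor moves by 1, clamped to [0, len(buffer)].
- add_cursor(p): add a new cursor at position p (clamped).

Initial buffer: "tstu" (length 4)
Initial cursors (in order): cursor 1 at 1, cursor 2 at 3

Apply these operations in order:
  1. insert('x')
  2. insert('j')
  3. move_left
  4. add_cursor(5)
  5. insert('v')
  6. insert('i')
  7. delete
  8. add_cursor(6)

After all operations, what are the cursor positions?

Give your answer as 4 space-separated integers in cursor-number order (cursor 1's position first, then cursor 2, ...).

Answer: 3 9 7 6

Derivation:
After op 1 (insert('x')): buffer="txstxu" (len 6), cursors c1@2 c2@5, authorship .1..2.
After op 2 (insert('j')): buffer="txjstxju" (len 8), cursors c1@3 c2@7, authorship .11..22.
After op 3 (move_left): buffer="txjstxju" (len 8), cursors c1@2 c2@6, authorship .11..22.
After op 4 (add_cursor(5)): buffer="txjstxju" (len 8), cursors c1@2 c3@5 c2@6, authorship .11..22.
After op 5 (insert('v')): buffer="txvjstvxvju" (len 11), cursors c1@3 c3@7 c2@9, authorship .111..3222.
After op 6 (insert('i')): buffer="txvijstvixviju" (len 14), cursors c1@4 c3@9 c2@12, authorship .1111..332222.
After op 7 (delete): buffer="txvjstvxvju" (len 11), cursors c1@3 c3@7 c2@9, authorship .111..3222.
After op 8 (add_cursor(6)): buffer="txvjstvxvju" (len 11), cursors c1@3 c4@6 c3@7 c2@9, authorship .111..3222.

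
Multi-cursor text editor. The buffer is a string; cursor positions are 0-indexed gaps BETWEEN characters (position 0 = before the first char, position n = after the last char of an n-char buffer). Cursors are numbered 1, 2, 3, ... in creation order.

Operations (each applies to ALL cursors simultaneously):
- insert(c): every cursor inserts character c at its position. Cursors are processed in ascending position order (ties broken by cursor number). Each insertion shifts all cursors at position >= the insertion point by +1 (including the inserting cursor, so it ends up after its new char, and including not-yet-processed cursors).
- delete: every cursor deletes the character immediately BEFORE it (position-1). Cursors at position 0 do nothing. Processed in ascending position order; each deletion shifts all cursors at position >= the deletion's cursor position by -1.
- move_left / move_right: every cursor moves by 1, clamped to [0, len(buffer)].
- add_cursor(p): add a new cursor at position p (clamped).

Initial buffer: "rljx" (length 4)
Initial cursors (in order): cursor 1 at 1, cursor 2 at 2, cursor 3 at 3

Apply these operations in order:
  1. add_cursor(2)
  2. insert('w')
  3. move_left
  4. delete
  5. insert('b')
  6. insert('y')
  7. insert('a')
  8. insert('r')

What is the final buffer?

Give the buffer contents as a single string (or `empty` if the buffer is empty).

After op 1 (add_cursor(2)): buffer="rljx" (len 4), cursors c1@1 c2@2 c4@2 c3@3, authorship ....
After op 2 (insert('w')): buffer="rwlwwjwx" (len 8), cursors c1@2 c2@5 c4@5 c3@7, authorship .1.24.3.
After op 3 (move_left): buffer="rwlwwjwx" (len 8), cursors c1@1 c2@4 c4@4 c3@6, authorship .1.24.3.
After op 4 (delete): buffer="wwwx" (len 4), cursors c1@0 c2@1 c4@1 c3@2, authorship 143.
After op 5 (insert('b')): buffer="bwbbwbwx" (len 8), cursors c1@1 c2@4 c4@4 c3@6, authorship 1124433.
After op 6 (insert('y')): buffer="bywbbyywbywx" (len 12), cursors c1@2 c2@7 c4@7 c3@10, authorship 11124244333.
After op 7 (insert('a')): buffer="byawbbyyaawbyawx" (len 16), cursors c1@3 c2@10 c4@10 c3@14, authorship 111124242443333.
After op 8 (insert('r')): buffer="byarwbbyyaarrwbyarwx" (len 20), cursors c1@4 c2@13 c4@13 c3@18, authorship 1111124242424433333.

Answer: byarwbbyyaarrwbyarwx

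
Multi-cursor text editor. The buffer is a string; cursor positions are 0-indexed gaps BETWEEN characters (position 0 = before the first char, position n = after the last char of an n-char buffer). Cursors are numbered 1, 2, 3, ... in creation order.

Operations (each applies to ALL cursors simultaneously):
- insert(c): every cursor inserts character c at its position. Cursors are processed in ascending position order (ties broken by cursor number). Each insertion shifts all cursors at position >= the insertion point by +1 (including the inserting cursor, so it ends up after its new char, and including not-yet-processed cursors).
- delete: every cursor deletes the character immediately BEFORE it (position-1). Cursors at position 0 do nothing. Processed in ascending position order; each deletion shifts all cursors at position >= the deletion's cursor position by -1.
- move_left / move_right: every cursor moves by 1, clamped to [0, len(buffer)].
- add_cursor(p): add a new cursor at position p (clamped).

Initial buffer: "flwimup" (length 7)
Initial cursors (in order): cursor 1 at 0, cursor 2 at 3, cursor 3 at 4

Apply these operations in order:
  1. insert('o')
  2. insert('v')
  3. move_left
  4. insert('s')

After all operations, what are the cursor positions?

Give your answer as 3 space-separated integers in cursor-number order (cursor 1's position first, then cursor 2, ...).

Answer: 2 8 12

Derivation:
After op 1 (insert('o')): buffer="oflwoiomup" (len 10), cursors c1@1 c2@5 c3@7, authorship 1...2.3...
After op 2 (insert('v')): buffer="ovflwoviovmup" (len 13), cursors c1@2 c2@7 c3@10, authorship 11...22.33...
After op 3 (move_left): buffer="ovflwoviovmup" (len 13), cursors c1@1 c2@6 c3@9, authorship 11...22.33...
After op 4 (insert('s')): buffer="osvflwosviosvmup" (len 16), cursors c1@2 c2@8 c3@12, authorship 111...222.333...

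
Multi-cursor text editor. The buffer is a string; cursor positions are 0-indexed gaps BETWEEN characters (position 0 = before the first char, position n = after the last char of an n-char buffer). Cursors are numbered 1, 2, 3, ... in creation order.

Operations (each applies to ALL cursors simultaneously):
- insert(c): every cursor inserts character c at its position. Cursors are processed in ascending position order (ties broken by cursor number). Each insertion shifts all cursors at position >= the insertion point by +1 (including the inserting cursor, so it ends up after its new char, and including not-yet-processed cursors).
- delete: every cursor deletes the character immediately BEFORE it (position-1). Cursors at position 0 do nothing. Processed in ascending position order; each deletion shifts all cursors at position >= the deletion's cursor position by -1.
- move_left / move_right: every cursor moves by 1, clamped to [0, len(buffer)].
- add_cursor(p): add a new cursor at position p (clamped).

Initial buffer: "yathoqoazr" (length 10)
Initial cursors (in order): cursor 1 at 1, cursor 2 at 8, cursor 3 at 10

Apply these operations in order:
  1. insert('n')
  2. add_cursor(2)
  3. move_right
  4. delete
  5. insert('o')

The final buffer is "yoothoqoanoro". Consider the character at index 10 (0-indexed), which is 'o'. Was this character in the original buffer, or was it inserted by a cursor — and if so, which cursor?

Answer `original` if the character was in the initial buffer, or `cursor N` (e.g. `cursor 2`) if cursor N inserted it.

Answer: cursor 2

Derivation:
After op 1 (insert('n')): buffer="ynathoqoanzrn" (len 13), cursors c1@2 c2@10 c3@13, authorship .1.......2..3
After op 2 (add_cursor(2)): buffer="ynathoqoanzrn" (len 13), cursors c1@2 c4@2 c2@10 c3@13, authorship .1.......2..3
After op 3 (move_right): buffer="ynathoqoanzrn" (len 13), cursors c1@3 c4@3 c2@11 c3@13, authorship .1.......2..3
After op 4 (delete): buffer="ythoqoanr" (len 9), cursors c1@1 c4@1 c2@8 c3@9, authorship .......2.
After op 5 (insert('o')): buffer="yoothoqoanoro" (len 13), cursors c1@3 c4@3 c2@11 c3@13, authorship .14......22.3
Authorship (.=original, N=cursor N): . 1 4 . . . . . . 2 2 . 3
Index 10: author = 2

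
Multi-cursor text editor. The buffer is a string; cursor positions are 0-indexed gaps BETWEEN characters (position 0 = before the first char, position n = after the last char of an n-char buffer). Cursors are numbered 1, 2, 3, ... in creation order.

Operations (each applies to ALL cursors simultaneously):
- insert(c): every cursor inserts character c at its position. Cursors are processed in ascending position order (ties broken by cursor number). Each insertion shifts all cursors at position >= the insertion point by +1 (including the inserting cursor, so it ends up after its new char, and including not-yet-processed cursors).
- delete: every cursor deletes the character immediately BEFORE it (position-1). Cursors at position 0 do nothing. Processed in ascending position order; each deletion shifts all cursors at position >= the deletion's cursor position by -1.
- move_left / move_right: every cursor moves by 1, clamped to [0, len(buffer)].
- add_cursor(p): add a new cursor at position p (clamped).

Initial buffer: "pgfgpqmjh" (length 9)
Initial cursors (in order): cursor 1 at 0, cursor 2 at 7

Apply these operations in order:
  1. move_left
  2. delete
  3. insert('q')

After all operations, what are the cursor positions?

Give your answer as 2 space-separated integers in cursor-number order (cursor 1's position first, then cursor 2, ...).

Answer: 1 7

Derivation:
After op 1 (move_left): buffer="pgfgpqmjh" (len 9), cursors c1@0 c2@6, authorship .........
After op 2 (delete): buffer="pgfgpmjh" (len 8), cursors c1@0 c2@5, authorship ........
After op 3 (insert('q')): buffer="qpgfgpqmjh" (len 10), cursors c1@1 c2@7, authorship 1.....2...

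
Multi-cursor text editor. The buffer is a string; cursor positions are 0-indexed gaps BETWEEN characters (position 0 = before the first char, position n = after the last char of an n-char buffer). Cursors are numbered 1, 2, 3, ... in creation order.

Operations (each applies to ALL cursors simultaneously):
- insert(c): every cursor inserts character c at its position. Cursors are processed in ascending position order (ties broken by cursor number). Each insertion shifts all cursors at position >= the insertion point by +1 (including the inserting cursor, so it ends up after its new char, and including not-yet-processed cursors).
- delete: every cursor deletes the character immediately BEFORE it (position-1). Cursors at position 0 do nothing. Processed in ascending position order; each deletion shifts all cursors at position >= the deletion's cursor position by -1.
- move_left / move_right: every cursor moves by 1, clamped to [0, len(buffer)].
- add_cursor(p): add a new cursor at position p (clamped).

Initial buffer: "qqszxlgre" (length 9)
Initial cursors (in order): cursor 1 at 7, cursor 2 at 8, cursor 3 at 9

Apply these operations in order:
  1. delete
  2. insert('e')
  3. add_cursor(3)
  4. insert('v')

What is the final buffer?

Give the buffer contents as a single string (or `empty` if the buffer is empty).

Answer: qqsvzxleeevvv

Derivation:
After op 1 (delete): buffer="qqszxl" (len 6), cursors c1@6 c2@6 c3@6, authorship ......
After op 2 (insert('e')): buffer="qqszxleee" (len 9), cursors c1@9 c2@9 c3@9, authorship ......123
After op 3 (add_cursor(3)): buffer="qqszxleee" (len 9), cursors c4@3 c1@9 c2@9 c3@9, authorship ......123
After op 4 (insert('v')): buffer="qqsvzxleeevvv" (len 13), cursors c4@4 c1@13 c2@13 c3@13, authorship ...4...123123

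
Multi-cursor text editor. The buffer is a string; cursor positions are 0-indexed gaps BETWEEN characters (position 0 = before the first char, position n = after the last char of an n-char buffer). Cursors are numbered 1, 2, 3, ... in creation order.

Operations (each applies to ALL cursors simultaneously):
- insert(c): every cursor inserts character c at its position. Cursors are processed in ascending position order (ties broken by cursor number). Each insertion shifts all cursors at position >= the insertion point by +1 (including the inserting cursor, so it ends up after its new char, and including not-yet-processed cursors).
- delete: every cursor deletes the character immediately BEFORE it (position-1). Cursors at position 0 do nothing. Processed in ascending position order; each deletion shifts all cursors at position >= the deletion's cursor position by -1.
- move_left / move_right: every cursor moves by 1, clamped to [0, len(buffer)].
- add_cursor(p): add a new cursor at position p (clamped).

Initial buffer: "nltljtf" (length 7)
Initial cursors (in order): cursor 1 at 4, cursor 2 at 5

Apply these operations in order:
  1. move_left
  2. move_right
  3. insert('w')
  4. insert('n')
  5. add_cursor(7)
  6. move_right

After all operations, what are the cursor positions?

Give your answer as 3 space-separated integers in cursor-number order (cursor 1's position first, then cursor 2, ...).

Answer: 7 10 8

Derivation:
After op 1 (move_left): buffer="nltljtf" (len 7), cursors c1@3 c2@4, authorship .......
After op 2 (move_right): buffer="nltljtf" (len 7), cursors c1@4 c2@5, authorship .......
After op 3 (insert('w')): buffer="nltlwjwtf" (len 9), cursors c1@5 c2@7, authorship ....1.2..
After op 4 (insert('n')): buffer="nltlwnjwntf" (len 11), cursors c1@6 c2@9, authorship ....11.22..
After op 5 (add_cursor(7)): buffer="nltlwnjwntf" (len 11), cursors c1@6 c3@7 c2@9, authorship ....11.22..
After op 6 (move_right): buffer="nltlwnjwntf" (len 11), cursors c1@7 c3@8 c2@10, authorship ....11.22..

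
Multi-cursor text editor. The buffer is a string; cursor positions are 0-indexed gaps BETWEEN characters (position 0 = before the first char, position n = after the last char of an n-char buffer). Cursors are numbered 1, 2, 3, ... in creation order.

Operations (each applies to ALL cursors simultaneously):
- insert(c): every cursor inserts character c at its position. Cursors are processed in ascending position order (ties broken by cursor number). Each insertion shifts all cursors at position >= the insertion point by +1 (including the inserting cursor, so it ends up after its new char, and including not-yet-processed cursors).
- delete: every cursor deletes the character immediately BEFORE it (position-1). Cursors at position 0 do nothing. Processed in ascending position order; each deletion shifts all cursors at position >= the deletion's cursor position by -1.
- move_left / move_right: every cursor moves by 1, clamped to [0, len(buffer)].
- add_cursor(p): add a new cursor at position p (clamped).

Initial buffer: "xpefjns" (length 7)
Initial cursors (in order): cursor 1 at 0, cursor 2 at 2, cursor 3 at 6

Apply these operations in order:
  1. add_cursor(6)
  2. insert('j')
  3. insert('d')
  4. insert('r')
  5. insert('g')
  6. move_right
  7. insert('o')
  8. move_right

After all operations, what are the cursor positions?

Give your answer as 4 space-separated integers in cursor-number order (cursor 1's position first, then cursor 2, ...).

Answer: 7 14 27 27

Derivation:
After op 1 (add_cursor(6)): buffer="xpefjns" (len 7), cursors c1@0 c2@2 c3@6 c4@6, authorship .......
After op 2 (insert('j')): buffer="jxpjefjnjjs" (len 11), cursors c1@1 c2@4 c3@10 c4@10, authorship 1..2....34.
After op 3 (insert('d')): buffer="jdxpjdefjnjjdds" (len 15), cursors c1@2 c2@6 c3@14 c4@14, authorship 11..22....3434.
After op 4 (insert('r')): buffer="jdrxpjdrefjnjjddrrs" (len 19), cursors c1@3 c2@8 c3@18 c4@18, authorship 111..222....343434.
After op 5 (insert('g')): buffer="jdrgxpjdrgefjnjjddrrggs" (len 23), cursors c1@4 c2@10 c3@22 c4@22, authorship 1111..2222....34343434.
After op 6 (move_right): buffer="jdrgxpjdrgefjnjjddrrggs" (len 23), cursors c1@5 c2@11 c3@23 c4@23, authorship 1111..2222....34343434.
After op 7 (insert('o')): buffer="jdrgxopjdrgeofjnjjddrrggsoo" (len 27), cursors c1@6 c2@13 c3@27 c4@27, authorship 1111.1.2222.2...34343434.34
After op 8 (move_right): buffer="jdrgxopjdrgeofjnjjddrrggsoo" (len 27), cursors c1@7 c2@14 c3@27 c4@27, authorship 1111.1.2222.2...34343434.34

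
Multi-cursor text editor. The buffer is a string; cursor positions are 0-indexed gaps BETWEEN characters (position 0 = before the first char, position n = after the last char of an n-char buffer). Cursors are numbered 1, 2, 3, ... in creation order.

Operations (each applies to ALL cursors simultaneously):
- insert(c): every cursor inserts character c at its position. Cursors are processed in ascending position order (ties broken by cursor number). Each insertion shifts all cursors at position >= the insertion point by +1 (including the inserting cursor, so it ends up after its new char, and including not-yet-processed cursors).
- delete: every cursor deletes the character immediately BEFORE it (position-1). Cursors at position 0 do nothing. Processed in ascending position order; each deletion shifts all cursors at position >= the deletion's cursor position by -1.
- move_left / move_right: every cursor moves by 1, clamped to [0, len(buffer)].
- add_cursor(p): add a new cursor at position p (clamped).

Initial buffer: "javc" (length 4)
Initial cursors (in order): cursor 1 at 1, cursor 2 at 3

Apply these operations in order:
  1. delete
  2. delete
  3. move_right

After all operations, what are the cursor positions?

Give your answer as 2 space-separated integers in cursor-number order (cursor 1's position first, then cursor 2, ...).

Answer: 1 1

Derivation:
After op 1 (delete): buffer="ac" (len 2), cursors c1@0 c2@1, authorship ..
After op 2 (delete): buffer="c" (len 1), cursors c1@0 c2@0, authorship .
After op 3 (move_right): buffer="c" (len 1), cursors c1@1 c2@1, authorship .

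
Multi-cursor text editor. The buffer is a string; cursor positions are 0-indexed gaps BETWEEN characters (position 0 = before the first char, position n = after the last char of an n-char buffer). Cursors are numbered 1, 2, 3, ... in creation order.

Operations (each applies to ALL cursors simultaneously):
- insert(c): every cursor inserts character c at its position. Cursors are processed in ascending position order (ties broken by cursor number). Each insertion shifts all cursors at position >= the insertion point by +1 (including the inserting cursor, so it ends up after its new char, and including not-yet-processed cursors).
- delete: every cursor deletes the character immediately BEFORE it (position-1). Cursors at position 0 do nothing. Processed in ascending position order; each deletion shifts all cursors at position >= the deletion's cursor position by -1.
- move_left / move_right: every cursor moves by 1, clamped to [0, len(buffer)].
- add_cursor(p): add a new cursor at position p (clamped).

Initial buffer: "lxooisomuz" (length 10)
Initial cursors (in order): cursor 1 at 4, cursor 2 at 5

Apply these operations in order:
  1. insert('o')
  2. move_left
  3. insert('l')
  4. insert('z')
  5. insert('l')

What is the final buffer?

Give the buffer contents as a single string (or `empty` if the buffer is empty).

After op 1 (insert('o')): buffer="lxoooiosomuz" (len 12), cursors c1@5 c2@7, authorship ....1.2.....
After op 2 (move_left): buffer="lxoooiosomuz" (len 12), cursors c1@4 c2@6, authorship ....1.2.....
After op 3 (insert('l')): buffer="lxooloilosomuz" (len 14), cursors c1@5 c2@8, authorship ....11.22.....
After op 4 (insert('z')): buffer="lxoolzoilzosomuz" (len 16), cursors c1@6 c2@10, authorship ....111.222.....
After op 5 (insert('l')): buffer="lxoolzloilzlosomuz" (len 18), cursors c1@7 c2@12, authorship ....1111.2222.....

Answer: lxoolzloilzlosomuz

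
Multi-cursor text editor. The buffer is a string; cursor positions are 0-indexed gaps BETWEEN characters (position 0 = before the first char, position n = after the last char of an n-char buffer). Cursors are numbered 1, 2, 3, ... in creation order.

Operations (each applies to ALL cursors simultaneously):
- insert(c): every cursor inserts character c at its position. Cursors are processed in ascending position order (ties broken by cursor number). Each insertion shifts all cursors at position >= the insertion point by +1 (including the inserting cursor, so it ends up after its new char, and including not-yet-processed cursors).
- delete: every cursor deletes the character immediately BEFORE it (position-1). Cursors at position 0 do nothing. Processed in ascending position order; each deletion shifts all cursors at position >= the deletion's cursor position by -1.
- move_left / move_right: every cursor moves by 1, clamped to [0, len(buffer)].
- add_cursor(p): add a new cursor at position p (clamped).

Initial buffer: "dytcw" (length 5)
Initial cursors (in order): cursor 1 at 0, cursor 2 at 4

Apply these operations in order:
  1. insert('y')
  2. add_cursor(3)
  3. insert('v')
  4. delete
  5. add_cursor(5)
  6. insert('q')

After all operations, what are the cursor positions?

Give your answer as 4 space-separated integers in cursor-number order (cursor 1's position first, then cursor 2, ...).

Answer: 2 10 5 8

Derivation:
After op 1 (insert('y')): buffer="ydytcyw" (len 7), cursors c1@1 c2@6, authorship 1....2.
After op 2 (add_cursor(3)): buffer="ydytcyw" (len 7), cursors c1@1 c3@3 c2@6, authorship 1....2.
After op 3 (insert('v')): buffer="yvdyvtcyvw" (len 10), cursors c1@2 c3@5 c2@9, authorship 11..3..22.
After op 4 (delete): buffer="ydytcyw" (len 7), cursors c1@1 c3@3 c2@6, authorship 1....2.
After op 5 (add_cursor(5)): buffer="ydytcyw" (len 7), cursors c1@1 c3@3 c4@5 c2@6, authorship 1....2.
After op 6 (insert('q')): buffer="yqdyqtcqyqw" (len 11), cursors c1@2 c3@5 c4@8 c2@10, authorship 11..3..422.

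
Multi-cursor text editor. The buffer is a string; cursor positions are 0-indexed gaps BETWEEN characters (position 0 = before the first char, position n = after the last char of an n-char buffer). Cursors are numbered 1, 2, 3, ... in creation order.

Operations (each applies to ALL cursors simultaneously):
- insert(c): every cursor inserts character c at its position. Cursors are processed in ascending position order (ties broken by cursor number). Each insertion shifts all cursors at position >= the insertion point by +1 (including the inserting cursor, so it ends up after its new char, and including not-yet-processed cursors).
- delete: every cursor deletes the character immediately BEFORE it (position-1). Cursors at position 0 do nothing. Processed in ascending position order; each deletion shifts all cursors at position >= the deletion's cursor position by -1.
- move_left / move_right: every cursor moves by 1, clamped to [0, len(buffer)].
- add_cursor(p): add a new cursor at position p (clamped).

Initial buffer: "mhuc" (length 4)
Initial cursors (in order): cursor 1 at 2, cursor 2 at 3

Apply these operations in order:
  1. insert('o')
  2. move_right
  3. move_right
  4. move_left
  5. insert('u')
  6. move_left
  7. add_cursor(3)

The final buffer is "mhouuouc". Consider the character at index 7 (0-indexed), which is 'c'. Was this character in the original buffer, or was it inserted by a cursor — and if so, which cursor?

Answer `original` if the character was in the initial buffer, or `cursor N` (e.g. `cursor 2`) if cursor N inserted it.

After op 1 (insert('o')): buffer="mhouoc" (len 6), cursors c1@3 c2@5, authorship ..1.2.
After op 2 (move_right): buffer="mhouoc" (len 6), cursors c1@4 c2@6, authorship ..1.2.
After op 3 (move_right): buffer="mhouoc" (len 6), cursors c1@5 c2@6, authorship ..1.2.
After op 4 (move_left): buffer="mhouoc" (len 6), cursors c1@4 c2@5, authorship ..1.2.
After op 5 (insert('u')): buffer="mhouuouc" (len 8), cursors c1@5 c2@7, authorship ..1.122.
After op 6 (move_left): buffer="mhouuouc" (len 8), cursors c1@4 c2@6, authorship ..1.122.
After op 7 (add_cursor(3)): buffer="mhouuouc" (len 8), cursors c3@3 c1@4 c2@6, authorship ..1.122.
Authorship (.=original, N=cursor N): . . 1 . 1 2 2 .
Index 7: author = original

Answer: original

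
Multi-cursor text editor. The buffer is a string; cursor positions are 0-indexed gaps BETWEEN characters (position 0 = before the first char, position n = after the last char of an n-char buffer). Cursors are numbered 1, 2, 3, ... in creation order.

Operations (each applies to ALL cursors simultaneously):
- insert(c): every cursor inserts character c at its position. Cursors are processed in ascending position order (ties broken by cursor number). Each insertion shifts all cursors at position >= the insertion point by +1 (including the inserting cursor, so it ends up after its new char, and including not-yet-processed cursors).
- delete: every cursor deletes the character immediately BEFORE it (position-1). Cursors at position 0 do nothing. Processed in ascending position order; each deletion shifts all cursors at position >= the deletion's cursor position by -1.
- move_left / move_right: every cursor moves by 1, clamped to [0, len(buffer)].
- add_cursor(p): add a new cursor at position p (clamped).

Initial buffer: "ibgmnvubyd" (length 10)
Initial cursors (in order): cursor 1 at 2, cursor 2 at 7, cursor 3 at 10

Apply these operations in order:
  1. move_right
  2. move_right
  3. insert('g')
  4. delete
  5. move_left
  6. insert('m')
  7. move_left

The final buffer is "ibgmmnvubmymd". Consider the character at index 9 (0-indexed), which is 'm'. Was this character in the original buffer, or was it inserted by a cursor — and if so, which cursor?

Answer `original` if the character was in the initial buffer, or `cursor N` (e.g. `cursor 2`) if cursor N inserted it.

Answer: cursor 2

Derivation:
After op 1 (move_right): buffer="ibgmnvubyd" (len 10), cursors c1@3 c2@8 c3@10, authorship ..........
After op 2 (move_right): buffer="ibgmnvubyd" (len 10), cursors c1@4 c2@9 c3@10, authorship ..........
After op 3 (insert('g')): buffer="ibgmgnvubygdg" (len 13), cursors c1@5 c2@11 c3@13, authorship ....1.....2.3
After op 4 (delete): buffer="ibgmnvubyd" (len 10), cursors c1@4 c2@9 c3@10, authorship ..........
After op 5 (move_left): buffer="ibgmnvubyd" (len 10), cursors c1@3 c2@8 c3@9, authorship ..........
After op 6 (insert('m')): buffer="ibgmmnvubmymd" (len 13), cursors c1@4 c2@10 c3@12, authorship ...1.....2.3.
After op 7 (move_left): buffer="ibgmmnvubmymd" (len 13), cursors c1@3 c2@9 c3@11, authorship ...1.....2.3.
Authorship (.=original, N=cursor N): . . . 1 . . . . . 2 . 3 .
Index 9: author = 2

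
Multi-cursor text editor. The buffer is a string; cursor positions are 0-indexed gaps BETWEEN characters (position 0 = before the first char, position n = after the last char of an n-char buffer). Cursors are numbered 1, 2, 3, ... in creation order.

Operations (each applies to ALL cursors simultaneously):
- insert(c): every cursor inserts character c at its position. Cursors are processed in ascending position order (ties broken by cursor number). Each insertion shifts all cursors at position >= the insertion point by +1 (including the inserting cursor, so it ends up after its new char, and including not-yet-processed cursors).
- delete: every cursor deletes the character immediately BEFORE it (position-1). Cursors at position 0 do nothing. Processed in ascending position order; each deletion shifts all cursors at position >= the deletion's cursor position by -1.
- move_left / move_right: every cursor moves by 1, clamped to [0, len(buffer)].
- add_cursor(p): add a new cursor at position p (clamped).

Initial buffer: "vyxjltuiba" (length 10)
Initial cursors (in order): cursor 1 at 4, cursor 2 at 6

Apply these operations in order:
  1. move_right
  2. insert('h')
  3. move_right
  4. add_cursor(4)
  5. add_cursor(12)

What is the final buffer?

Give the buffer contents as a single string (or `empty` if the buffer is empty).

After op 1 (move_right): buffer="vyxjltuiba" (len 10), cursors c1@5 c2@7, authorship ..........
After op 2 (insert('h')): buffer="vyxjlhtuhiba" (len 12), cursors c1@6 c2@9, authorship .....1..2...
After op 3 (move_right): buffer="vyxjlhtuhiba" (len 12), cursors c1@7 c2@10, authorship .....1..2...
After op 4 (add_cursor(4)): buffer="vyxjlhtuhiba" (len 12), cursors c3@4 c1@7 c2@10, authorship .....1..2...
After op 5 (add_cursor(12)): buffer="vyxjlhtuhiba" (len 12), cursors c3@4 c1@7 c2@10 c4@12, authorship .....1..2...

Answer: vyxjlhtuhiba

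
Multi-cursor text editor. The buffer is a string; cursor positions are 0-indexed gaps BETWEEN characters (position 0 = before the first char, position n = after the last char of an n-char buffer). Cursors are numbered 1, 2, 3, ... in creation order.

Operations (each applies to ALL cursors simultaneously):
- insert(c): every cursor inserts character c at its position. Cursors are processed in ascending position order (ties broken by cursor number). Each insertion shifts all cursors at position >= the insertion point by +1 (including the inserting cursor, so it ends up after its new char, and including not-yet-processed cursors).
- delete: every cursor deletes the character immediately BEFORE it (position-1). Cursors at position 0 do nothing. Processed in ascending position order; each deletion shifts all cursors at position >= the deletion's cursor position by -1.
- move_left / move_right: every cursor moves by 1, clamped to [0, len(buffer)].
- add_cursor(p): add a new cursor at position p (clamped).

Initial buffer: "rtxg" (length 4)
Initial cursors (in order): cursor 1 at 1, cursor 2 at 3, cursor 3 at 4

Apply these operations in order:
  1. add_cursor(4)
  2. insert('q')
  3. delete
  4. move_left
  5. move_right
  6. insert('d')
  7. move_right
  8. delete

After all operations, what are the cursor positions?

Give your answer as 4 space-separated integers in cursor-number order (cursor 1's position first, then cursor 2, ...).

After op 1 (add_cursor(4)): buffer="rtxg" (len 4), cursors c1@1 c2@3 c3@4 c4@4, authorship ....
After op 2 (insert('q')): buffer="rqtxqgqq" (len 8), cursors c1@2 c2@5 c3@8 c4@8, authorship .1..2.34
After op 3 (delete): buffer="rtxg" (len 4), cursors c1@1 c2@3 c3@4 c4@4, authorship ....
After op 4 (move_left): buffer="rtxg" (len 4), cursors c1@0 c2@2 c3@3 c4@3, authorship ....
After op 5 (move_right): buffer="rtxg" (len 4), cursors c1@1 c2@3 c3@4 c4@4, authorship ....
After op 6 (insert('d')): buffer="rdtxdgdd" (len 8), cursors c1@2 c2@5 c3@8 c4@8, authorship .1..2.34
After op 7 (move_right): buffer="rdtxdgdd" (len 8), cursors c1@3 c2@6 c3@8 c4@8, authorship .1..2.34
After op 8 (delete): buffer="rdxd" (len 4), cursors c1@2 c2@4 c3@4 c4@4, authorship .1.2

Answer: 2 4 4 4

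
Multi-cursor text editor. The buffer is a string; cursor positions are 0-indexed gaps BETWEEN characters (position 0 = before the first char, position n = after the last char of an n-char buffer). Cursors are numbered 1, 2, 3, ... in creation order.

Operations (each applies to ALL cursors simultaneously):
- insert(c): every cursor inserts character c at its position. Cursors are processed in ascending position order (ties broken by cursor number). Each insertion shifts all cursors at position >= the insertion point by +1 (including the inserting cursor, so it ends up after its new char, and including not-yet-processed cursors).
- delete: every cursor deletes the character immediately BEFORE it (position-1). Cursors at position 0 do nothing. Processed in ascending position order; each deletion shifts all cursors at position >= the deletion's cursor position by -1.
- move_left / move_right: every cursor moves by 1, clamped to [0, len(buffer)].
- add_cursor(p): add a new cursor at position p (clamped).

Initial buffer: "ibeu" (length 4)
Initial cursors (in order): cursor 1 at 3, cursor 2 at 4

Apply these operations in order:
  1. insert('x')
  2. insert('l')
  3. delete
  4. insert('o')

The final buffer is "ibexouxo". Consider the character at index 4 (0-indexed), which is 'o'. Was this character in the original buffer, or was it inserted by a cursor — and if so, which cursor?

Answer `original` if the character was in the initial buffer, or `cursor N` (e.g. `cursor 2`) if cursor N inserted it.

Answer: cursor 1

Derivation:
After op 1 (insert('x')): buffer="ibexux" (len 6), cursors c1@4 c2@6, authorship ...1.2
After op 2 (insert('l')): buffer="ibexluxl" (len 8), cursors c1@5 c2@8, authorship ...11.22
After op 3 (delete): buffer="ibexux" (len 6), cursors c1@4 c2@6, authorship ...1.2
After op 4 (insert('o')): buffer="ibexouxo" (len 8), cursors c1@5 c2@8, authorship ...11.22
Authorship (.=original, N=cursor N): . . . 1 1 . 2 2
Index 4: author = 1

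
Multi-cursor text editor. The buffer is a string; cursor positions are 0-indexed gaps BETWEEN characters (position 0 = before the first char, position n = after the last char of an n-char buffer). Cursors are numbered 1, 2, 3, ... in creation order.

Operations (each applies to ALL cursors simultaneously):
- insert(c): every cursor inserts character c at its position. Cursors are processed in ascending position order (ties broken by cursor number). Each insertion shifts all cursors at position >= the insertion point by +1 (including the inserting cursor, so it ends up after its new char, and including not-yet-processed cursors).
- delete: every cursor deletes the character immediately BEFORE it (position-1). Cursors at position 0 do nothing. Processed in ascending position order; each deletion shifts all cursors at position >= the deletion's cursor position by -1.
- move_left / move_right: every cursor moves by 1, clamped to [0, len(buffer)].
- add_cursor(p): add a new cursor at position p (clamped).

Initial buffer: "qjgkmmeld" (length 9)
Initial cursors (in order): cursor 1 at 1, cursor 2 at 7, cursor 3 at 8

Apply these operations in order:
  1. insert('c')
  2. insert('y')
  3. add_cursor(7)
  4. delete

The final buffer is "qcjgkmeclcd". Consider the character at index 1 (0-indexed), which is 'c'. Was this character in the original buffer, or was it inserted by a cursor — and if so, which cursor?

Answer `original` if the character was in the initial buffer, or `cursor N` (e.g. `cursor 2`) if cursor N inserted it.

Answer: cursor 1

Derivation:
After op 1 (insert('c')): buffer="qcjgkmmeclcd" (len 12), cursors c1@2 c2@9 c3@11, authorship .1......2.3.
After op 2 (insert('y')): buffer="qcyjgkmmecylcyd" (len 15), cursors c1@3 c2@11 c3@14, authorship .11......22.33.
After op 3 (add_cursor(7)): buffer="qcyjgkmmecylcyd" (len 15), cursors c1@3 c4@7 c2@11 c3@14, authorship .11......22.33.
After op 4 (delete): buffer="qcjgkmeclcd" (len 11), cursors c1@2 c4@5 c2@8 c3@10, authorship .1.....2.3.
Authorship (.=original, N=cursor N): . 1 . . . . . 2 . 3 .
Index 1: author = 1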